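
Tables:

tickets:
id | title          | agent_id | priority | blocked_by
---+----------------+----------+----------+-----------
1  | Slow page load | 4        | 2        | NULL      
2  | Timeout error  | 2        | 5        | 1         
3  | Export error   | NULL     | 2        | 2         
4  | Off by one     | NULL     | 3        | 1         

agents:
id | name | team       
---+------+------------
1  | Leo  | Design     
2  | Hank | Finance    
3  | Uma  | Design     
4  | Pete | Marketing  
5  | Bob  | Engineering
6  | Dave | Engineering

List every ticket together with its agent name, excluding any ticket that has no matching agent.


INNER JOIN keeps only tickets rows whose agent_id matches an id in agents. Walk through each ticket:
  - ticket 1 (Slow page load): agent_id=4 -> matches Pete
  - ticket 2 (Timeout error): agent_id=2 -> matches Hank
  - ticket 3 (Export error): agent_id=NULL, no match -> dropped
  - ticket 4 (Off by one): agent_id=NULL, no match -> dropped
So 2 of 4 rows are dropped.

SQL:
SELECT a.title, b.name AS agent
FROM tickets a
INNER JOIN agents b ON a.agent_id = b.id

Result:
title          | agent
---------------+------
Slow page load | Pete 
Timeout error  | Hank 


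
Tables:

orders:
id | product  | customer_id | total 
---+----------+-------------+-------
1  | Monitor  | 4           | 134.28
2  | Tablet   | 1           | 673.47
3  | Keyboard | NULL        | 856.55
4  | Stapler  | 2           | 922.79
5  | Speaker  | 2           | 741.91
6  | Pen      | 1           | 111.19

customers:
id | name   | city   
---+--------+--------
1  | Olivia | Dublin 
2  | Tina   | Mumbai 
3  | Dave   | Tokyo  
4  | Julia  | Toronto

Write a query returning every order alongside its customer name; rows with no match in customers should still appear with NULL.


LEFT JOIN keeps every row from orders (the left table); where customer_id has no match in customers, the customer columns become NULL. Walk through each order:
  - order 1 (Monitor): customer_id=4 -> matches Julia
  - order 2 (Tablet): customer_id=1 -> matches Olivia
  - order 3 (Keyboard): customer_id=NULL, no match -> kept with NULL
  - order 4 (Stapler): customer_id=2 -> matches Tina
  - order 5 (Speaker): customer_id=2 -> matches Tina
  - order 6 (Pen): customer_id=1 -> matches Olivia
All 6 rows appear; 1 has NULL customer.

SQL:
SELECT a.product, b.name AS customer
FROM orders a
LEFT JOIN customers b ON a.customer_id = b.id

Result:
product  | customer
---------+---------
Monitor  | Julia   
Tablet   | Olivia  
Keyboard | NULL    
Stapler  | Tina    
Speaker  | Tina    
Pen      | Olivia  


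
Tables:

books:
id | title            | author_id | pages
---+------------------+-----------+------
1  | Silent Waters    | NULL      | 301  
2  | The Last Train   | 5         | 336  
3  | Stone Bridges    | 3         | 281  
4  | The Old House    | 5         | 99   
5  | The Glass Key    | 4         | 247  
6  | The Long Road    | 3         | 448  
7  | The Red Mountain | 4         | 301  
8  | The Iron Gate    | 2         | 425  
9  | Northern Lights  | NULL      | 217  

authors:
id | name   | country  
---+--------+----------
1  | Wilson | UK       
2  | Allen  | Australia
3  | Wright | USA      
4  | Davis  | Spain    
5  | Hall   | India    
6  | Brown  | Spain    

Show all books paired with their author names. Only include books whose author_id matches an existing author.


INNER JOIN keeps only books rows whose author_id matches an id in authors. Walk through each book:
  - book 1 (Silent Waters): author_id=NULL, no match -> dropped
  - book 2 (The Last Train): author_id=5 -> matches Hall
  - book 3 (Stone Bridges): author_id=3 -> matches Wright
  - book 4 (The Old House): author_id=5 -> matches Hall
  - book 5 (The Glass Key): author_id=4 -> matches Davis
  - book 6 (The Long Road): author_id=3 -> matches Wright
  - book 7 (The Red Mountain): author_id=4 -> matches Davis
  - book 8 (The Iron Gate): author_id=2 -> matches Allen
  - book 9 (Northern Lights): author_id=NULL, no match -> dropped
So 2 of 9 rows are dropped.

SQL:
SELECT a.title, b.name AS author
FROM books a
INNER JOIN authors b ON a.author_id = b.id

Result:
title            | author
-----------------+-------
The Last Train   | Hall  
Stone Bridges    | Wright
The Old House    | Hall  
The Glass Key    | Davis 
The Long Road    | Wright
The Red Mountain | Davis 
The Iron Gate    | Allen 


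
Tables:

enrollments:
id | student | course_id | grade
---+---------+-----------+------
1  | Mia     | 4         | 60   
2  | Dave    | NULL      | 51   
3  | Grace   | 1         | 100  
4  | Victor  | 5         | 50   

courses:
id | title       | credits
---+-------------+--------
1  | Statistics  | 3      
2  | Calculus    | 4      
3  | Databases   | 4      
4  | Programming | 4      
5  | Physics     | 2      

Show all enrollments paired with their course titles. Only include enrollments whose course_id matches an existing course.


INNER JOIN keeps only enrollments rows whose course_id matches an id in courses. Walk through each enrollment:
  - enrollment 1 (Mia): course_id=4 -> matches Programming
  - enrollment 2 (Dave): course_id=NULL, no match -> dropped
  - enrollment 3 (Grace): course_id=1 -> matches Statistics
  - enrollment 4 (Victor): course_id=5 -> matches Physics
So 1 of 4 rows is dropped.

SQL:
SELECT a.student, b.title AS course
FROM enrollments a
INNER JOIN courses b ON a.course_id = b.id

Result:
student | course     
--------+------------
Mia     | Programming
Grace   | Statistics 
Victor  | Physics    


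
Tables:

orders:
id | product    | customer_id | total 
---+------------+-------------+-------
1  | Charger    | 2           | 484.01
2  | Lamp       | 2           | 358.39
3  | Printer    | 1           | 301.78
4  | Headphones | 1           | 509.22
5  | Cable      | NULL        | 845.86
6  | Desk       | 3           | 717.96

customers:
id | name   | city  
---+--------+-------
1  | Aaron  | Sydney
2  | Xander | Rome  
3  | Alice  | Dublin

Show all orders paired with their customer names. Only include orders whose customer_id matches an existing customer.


INNER JOIN keeps only orders rows whose customer_id matches an id in customers. Walk through each order:
  - order 1 (Charger): customer_id=2 -> matches Xander
  - order 2 (Lamp): customer_id=2 -> matches Xander
  - order 3 (Printer): customer_id=1 -> matches Aaron
  - order 4 (Headphones): customer_id=1 -> matches Aaron
  - order 5 (Cable): customer_id=NULL, no match -> dropped
  - order 6 (Desk): customer_id=3 -> matches Alice
So 1 of 6 rows is dropped.

SQL:
SELECT a.product, b.name AS customer
FROM orders a
INNER JOIN customers b ON a.customer_id = b.id

Result:
product    | customer
-----------+---------
Charger    | Xander  
Lamp       | Xander  
Printer    | Aaron   
Headphones | Aaron   
Desk       | Alice   


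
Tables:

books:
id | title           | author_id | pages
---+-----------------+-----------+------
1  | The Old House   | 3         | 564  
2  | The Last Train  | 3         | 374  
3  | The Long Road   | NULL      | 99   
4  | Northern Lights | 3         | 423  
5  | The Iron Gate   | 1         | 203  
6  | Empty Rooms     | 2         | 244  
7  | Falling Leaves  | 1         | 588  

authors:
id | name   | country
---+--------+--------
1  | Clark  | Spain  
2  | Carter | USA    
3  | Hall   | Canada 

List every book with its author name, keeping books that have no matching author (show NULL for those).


LEFT JOIN keeps every row from books (the left table); where author_id has no match in authors, the author columns become NULL. Walk through each book:
  - book 1 (The Old House): author_id=3 -> matches Hall
  - book 2 (The Last Train): author_id=3 -> matches Hall
  - book 3 (The Long Road): author_id=NULL, no match -> kept with NULL
  - book 4 (Northern Lights): author_id=3 -> matches Hall
  - book 5 (The Iron Gate): author_id=1 -> matches Clark
  - book 6 (Empty Rooms): author_id=2 -> matches Carter
  - book 7 (Falling Leaves): author_id=1 -> matches Clark
All 7 rows appear; 1 has NULL author.

SQL:
SELECT a.title, b.name AS author
FROM books a
LEFT JOIN authors b ON a.author_id = b.id

Result:
title           | author
----------------+-------
The Old House   | Hall  
The Last Train  | Hall  
The Long Road   | NULL  
Northern Lights | Hall  
The Iron Gate   | Clark 
Empty Rooms     | Carter
Falling Leaves  | Clark 


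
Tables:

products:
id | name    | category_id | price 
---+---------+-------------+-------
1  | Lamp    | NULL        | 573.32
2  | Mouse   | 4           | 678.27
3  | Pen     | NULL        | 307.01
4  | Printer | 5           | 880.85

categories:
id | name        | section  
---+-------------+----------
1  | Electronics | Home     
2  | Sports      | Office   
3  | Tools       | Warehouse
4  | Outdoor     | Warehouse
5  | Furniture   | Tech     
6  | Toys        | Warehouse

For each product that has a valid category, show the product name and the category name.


INNER JOIN keeps only products rows whose category_id matches an id in categories. Walk through each product:
  - product 1 (Lamp): category_id=NULL, no match -> dropped
  - product 2 (Mouse): category_id=4 -> matches Outdoor
  - product 3 (Pen): category_id=NULL, no match -> dropped
  - product 4 (Printer): category_id=5 -> matches Furniture
So 2 of 4 rows are dropped.

SQL:
SELECT a.name, b.name AS category
FROM products a
INNER JOIN categories b ON a.category_id = b.id

Result:
name    | category 
--------+----------
Mouse   | Outdoor  
Printer | Furniture


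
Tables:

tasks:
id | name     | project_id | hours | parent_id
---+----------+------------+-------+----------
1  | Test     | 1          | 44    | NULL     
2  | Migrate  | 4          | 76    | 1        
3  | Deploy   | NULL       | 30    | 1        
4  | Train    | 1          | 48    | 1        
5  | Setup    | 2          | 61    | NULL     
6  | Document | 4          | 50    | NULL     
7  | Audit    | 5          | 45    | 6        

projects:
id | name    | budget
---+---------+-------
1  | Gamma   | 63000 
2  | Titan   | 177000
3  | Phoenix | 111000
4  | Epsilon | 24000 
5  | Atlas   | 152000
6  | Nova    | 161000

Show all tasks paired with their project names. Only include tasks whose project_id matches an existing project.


INNER JOIN keeps only tasks rows whose project_id matches an id in projects. Walk through each task:
  - task 1 (Test): project_id=1 -> matches Gamma
  - task 2 (Migrate): project_id=4 -> matches Epsilon
  - task 3 (Deploy): project_id=NULL, no match -> dropped
  - task 4 (Train): project_id=1 -> matches Gamma
  - task 5 (Setup): project_id=2 -> matches Titan
  - task 6 (Document): project_id=4 -> matches Epsilon
  - task 7 (Audit): project_id=5 -> matches Atlas
So 1 of 7 rows is dropped.

SQL:
SELECT a.name, b.name AS project
FROM tasks a
INNER JOIN projects b ON a.project_id = b.id

Result:
name     | project
---------+--------
Test     | Gamma  
Migrate  | Epsilon
Train    | Gamma  
Setup    | Titan  
Document | Epsilon
Audit    | Atlas  


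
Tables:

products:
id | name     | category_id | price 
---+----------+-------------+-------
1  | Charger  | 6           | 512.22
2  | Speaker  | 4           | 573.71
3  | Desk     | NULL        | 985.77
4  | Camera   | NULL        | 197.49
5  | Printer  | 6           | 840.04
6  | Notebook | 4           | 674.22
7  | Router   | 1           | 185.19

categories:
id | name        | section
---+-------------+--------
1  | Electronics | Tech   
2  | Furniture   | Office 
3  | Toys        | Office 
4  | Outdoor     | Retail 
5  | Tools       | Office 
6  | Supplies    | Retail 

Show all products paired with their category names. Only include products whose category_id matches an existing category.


INNER JOIN keeps only products rows whose category_id matches an id in categories. Walk through each product:
  - product 1 (Charger): category_id=6 -> matches Supplies
  - product 2 (Speaker): category_id=4 -> matches Outdoor
  - product 3 (Desk): category_id=NULL, no match -> dropped
  - product 4 (Camera): category_id=NULL, no match -> dropped
  - product 5 (Printer): category_id=6 -> matches Supplies
  - product 6 (Notebook): category_id=4 -> matches Outdoor
  - product 7 (Router): category_id=1 -> matches Electronics
So 2 of 7 rows are dropped.

SQL:
SELECT a.name, b.name AS category
FROM products a
INNER JOIN categories b ON a.category_id = b.id

Result:
name     | category   
---------+------------
Charger  | Supplies   
Speaker  | Outdoor    
Printer  | Supplies   
Notebook | Outdoor    
Router   | Electronics


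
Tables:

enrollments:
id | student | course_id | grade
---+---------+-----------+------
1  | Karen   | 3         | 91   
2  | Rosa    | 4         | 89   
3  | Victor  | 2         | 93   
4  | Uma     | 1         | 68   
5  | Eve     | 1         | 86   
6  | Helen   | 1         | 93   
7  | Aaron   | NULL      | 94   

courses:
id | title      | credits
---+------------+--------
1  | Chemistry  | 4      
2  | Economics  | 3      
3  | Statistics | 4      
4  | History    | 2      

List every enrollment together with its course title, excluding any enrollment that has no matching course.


INNER JOIN keeps only enrollments rows whose course_id matches an id in courses. Walk through each enrollment:
  - enrollment 1 (Karen): course_id=3 -> matches Statistics
  - enrollment 2 (Rosa): course_id=4 -> matches History
  - enrollment 3 (Victor): course_id=2 -> matches Economics
  - enrollment 4 (Uma): course_id=1 -> matches Chemistry
  - enrollment 5 (Eve): course_id=1 -> matches Chemistry
  - enrollment 6 (Helen): course_id=1 -> matches Chemistry
  - enrollment 7 (Aaron): course_id=NULL, no match -> dropped
So 1 of 7 rows is dropped.

SQL:
SELECT a.student, b.title AS course
FROM enrollments a
INNER JOIN courses b ON a.course_id = b.id

Result:
student | course    
--------+-----------
Karen   | Statistics
Rosa    | History   
Victor  | Economics 
Uma     | Chemistry 
Eve     | Chemistry 
Helen   | Chemistry 


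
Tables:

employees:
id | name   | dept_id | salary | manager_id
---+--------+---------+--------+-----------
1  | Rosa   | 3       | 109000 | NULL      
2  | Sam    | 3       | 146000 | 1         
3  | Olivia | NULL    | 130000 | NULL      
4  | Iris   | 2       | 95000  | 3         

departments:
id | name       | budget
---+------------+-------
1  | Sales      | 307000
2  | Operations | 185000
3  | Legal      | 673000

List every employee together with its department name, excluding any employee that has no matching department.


INNER JOIN keeps only employees rows whose dept_id matches an id in departments. Walk through each employee:
  - employee 1 (Rosa): dept_id=3 -> matches Legal
  - employee 2 (Sam): dept_id=3 -> matches Legal
  - employee 3 (Olivia): dept_id=NULL, no match -> dropped
  - employee 4 (Iris): dept_id=2 -> matches Operations
So 1 of 4 rows is dropped.

SQL:
SELECT a.name, b.name AS department
FROM employees a
INNER JOIN departments b ON a.dept_id = b.id

Result:
name | department
-----+-----------
Rosa | Legal     
Sam  | Legal     
Iris | Operations


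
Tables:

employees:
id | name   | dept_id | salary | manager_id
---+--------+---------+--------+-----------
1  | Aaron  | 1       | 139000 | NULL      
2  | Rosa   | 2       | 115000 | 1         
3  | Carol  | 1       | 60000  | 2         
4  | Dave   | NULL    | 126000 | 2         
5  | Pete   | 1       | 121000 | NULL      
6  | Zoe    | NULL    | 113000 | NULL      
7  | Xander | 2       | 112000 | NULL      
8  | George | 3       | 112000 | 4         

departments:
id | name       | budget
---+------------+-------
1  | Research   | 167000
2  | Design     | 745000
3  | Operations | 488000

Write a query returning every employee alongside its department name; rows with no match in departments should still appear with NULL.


LEFT JOIN keeps every row from employees (the left table); where dept_id has no match in departments, the department columns become NULL. Walk through each employee:
  - employee 1 (Aaron): dept_id=1 -> matches Research
  - employee 2 (Rosa): dept_id=2 -> matches Design
  - employee 3 (Carol): dept_id=1 -> matches Research
  - employee 4 (Dave): dept_id=NULL, no match -> kept with NULL
  - employee 5 (Pete): dept_id=1 -> matches Research
  - employee 6 (Zoe): dept_id=NULL, no match -> kept with NULL
  - employee 7 (Xander): dept_id=2 -> matches Design
  - employee 8 (George): dept_id=3 -> matches Operations
All 8 rows appear; 2 have NULL department.

SQL:
SELECT a.name, b.name AS department
FROM employees a
LEFT JOIN departments b ON a.dept_id = b.id

Result:
name   | department
-------+-----------
Aaron  | Research  
Rosa   | Design    
Carol  | Research  
Dave   | NULL      
Pete   | Research  
Zoe    | NULL      
Xander | Design    
George | Operations


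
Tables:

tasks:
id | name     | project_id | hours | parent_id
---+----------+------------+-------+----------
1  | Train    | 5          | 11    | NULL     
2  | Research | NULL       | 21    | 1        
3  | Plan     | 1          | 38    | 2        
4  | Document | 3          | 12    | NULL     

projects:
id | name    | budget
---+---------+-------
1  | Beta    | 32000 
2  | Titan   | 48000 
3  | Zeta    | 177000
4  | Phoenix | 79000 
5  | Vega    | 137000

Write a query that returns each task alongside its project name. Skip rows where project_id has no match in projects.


INNER JOIN keeps only tasks rows whose project_id matches an id in projects. Walk through each task:
  - task 1 (Train): project_id=5 -> matches Vega
  - task 2 (Research): project_id=NULL, no match -> dropped
  - task 3 (Plan): project_id=1 -> matches Beta
  - task 4 (Document): project_id=3 -> matches Zeta
So 1 of 4 rows is dropped.

SQL:
SELECT a.name, b.name AS project
FROM tasks a
INNER JOIN projects b ON a.project_id = b.id

Result:
name     | project
---------+--------
Train    | Vega   
Plan     | Beta   
Document | Zeta   


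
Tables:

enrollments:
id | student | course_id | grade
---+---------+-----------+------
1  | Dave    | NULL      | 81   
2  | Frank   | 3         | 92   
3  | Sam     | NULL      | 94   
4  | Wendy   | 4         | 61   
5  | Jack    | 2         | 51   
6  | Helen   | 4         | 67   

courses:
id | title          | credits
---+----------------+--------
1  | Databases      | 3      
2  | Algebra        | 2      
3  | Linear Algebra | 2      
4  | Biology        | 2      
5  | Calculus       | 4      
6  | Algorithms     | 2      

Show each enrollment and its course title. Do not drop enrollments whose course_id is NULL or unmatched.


LEFT JOIN keeps every row from enrollments (the left table); where course_id has no match in courses, the course columns become NULL. Walk through each enrollment:
  - enrollment 1 (Dave): course_id=NULL, no match -> kept with NULL
  - enrollment 2 (Frank): course_id=3 -> matches Linear Algebra
  - enrollment 3 (Sam): course_id=NULL, no match -> kept with NULL
  - enrollment 4 (Wendy): course_id=4 -> matches Biology
  - enrollment 5 (Jack): course_id=2 -> matches Algebra
  - enrollment 6 (Helen): course_id=4 -> matches Biology
All 6 rows appear; 2 have NULL course.

SQL:
SELECT a.student, b.title AS course
FROM enrollments a
LEFT JOIN courses b ON a.course_id = b.id

Result:
student | course        
--------+---------------
Dave    | NULL          
Frank   | Linear Algebra
Sam     | NULL          
Wendy   | Biology       
Jack    | Algebra       
Helen   | Biology       


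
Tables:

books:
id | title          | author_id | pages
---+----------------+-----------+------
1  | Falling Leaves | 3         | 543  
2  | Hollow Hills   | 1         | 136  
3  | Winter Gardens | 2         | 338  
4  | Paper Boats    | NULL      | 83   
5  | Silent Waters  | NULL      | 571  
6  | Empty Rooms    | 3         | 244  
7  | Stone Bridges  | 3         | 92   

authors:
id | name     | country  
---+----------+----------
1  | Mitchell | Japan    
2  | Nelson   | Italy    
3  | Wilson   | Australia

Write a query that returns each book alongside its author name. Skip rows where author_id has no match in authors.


INNER JOIN keeps only books rows whose author_id matches an id in authors. Walk through each book:
  - book 1 (Falling Leaves): author_id=3 -> matches Wilson
  - book 2 (Hollow Hills): author_id=1 -> matches Mitchell
  - book 3 (Winter Gardens): author_id=2 -> matches Nelson
  - book 4 (Paper Boats): author_id=NULL, no match -> dropped
  - book 5 (Silent Waters): author_id=NULL, no match -> dropped
  - book 6 (Empty Rooms): author_id=3 -> matches Wilson
  - book 7 (Stone Bridges): author_id=3 -> matches Wilson
So 2 of 7 rows are dropped.

SQL:
SELECT a.title, b.name AS author
FROM books a
INNER JOIN authors b ON a.author_id = b.id

Result:
title          | author  
---------------+---------
Falling Leaves | Wilson  
Hollow Hills   | Mitchell
Winter Gardens | Nelson  
Empty Rooms    | Wilson  
Stone Bridges  | Wilson  


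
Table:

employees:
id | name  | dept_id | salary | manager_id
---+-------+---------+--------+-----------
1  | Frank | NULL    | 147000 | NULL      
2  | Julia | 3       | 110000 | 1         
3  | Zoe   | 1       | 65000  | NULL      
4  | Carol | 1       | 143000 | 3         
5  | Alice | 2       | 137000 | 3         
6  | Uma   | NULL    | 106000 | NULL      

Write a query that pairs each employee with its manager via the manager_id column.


This is a self-join: employees is joined to a second copy of itself, matching each row's manager_id to another row's id. Use LEFT JOIN so rows with manager_id=NULL are kept.
  - employee 1 (Frank): manager_id=NULL -> NULL
  - employee 2 (Julia): manager_id=1 -> Frank
  - employee 3 (Zoe): manager_id=NULL -> NULL
  - employee 4 (Carol): manager_id=3 -> Zoe
  - employee 5 (Alice): manager_id=3 -> Zoe
  - employee 6 (Uma): manager_id=NULL -> NULL

SQL:
SELECT a.name AS item, b.name AS manager
FROM employees a
LEFT JOIN employees b ON a.manager_id = b.id

Result:
item  | manager
------+--------
Frank | NULL   
Julia | Frank  
Zoe   | NULL   
Carol | Zoe    
Alice | Zoe    
Uma   | NULL   


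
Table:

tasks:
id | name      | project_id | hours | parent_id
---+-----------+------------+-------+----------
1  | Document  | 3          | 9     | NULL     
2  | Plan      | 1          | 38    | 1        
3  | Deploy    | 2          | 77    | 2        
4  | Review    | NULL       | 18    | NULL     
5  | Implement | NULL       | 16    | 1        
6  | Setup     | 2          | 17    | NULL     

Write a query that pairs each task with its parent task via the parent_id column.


This is a self-join: tasks is joined to a second copy of itself, matching each row's parent_id to another row's id. Use LEFT JOIN so rows with parent_id=NULL are kept.
  - task 1 (Document): parent_id=NULL -> NULL
  - task 2 (Plan): parent_id=1 -> Document
  - task 3 (Deploy): parent_id=2 -> Plan
  - task 4 (Review): parent_id=NULL -> NULL
  - task 5 (Implement): parent_id=1 -> Document
  - task 6 (Setup): parent_id=NULL -> NULL

SQL:
SELECT a.name AS item, b.name AS parent
FROM tasks a
LEFT JOIN tasks b ON a.parent_id = b.id

Result:
item      | parent  
----------+---------
Document  | NULL    
Plan      | Document
Deploy    | Plan    
Review    | NULL    
Implement | Document
Setup     | NULL    


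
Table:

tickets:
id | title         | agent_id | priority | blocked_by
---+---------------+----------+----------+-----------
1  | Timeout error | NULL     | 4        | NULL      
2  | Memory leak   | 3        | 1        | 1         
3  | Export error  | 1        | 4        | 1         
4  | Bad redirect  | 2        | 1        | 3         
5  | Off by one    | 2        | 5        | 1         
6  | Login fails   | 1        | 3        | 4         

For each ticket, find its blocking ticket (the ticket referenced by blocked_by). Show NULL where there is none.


This is a self-join: tickets is joined to a second copy of itself, matching each row's blocked_by to another row's id. Use LEFT JOIN so rows with blocked_by=NULL are kept.
  - ticket 1 (Timeout error): blocked_by=NULL -> NULL
  - ticket 2 (Memory leak): blocked_by=1 -> Timeout error
  - ticket 3 (Export error): blocked_by=1 -> Timeout error
  - ticket 4 (Bad redirect): blocked_by=3 -> Export error
  - ticket 5 (Off by one): blocked_by=1 -> Timeout error
  - ticket 6 (Login fails): blocked_by=4 -> Bad redirect

SQL:
SELECT a.title AS item, b.title AS blocked_by
FROM tickets a
LEFT JOIN tickets b ON a.blocked_by = b.id

Result:
item          | blocked_by   
--------------+--------------
Timeout error | NULL         
Memory leak   | Timeout error
Export error  | Timeout error
Bad redirect  | Export error 
Off by one    | Timeout error
Login fails   | Bad redirect 


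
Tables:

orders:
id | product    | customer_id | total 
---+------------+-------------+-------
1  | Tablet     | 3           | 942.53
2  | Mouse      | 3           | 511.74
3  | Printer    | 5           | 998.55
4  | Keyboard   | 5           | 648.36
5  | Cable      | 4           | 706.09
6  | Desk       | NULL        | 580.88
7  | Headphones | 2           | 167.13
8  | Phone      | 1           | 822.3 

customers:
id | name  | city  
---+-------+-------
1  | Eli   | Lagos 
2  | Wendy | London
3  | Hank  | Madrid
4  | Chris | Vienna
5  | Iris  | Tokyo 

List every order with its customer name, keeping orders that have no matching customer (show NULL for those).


LEFT JOIN keeps every row from orders (the left table); where customer_id has no match in customers, the customer columns become NULL. Walk through each order:
  - order 1 (Tablet): customer_id=3 -> matches Hank
  - order 2 (Mouse): customer_id=3 -> matches Hank
  - order 3 (Printer): customer_id=5 -> matches Iris
  - order 4 (Keyboard): customer_id=5 -> matches Iris
  - order 5 (Cable): customer_id=4 -> matches Chris
  - order 6 (Desk): customer_id=NULL, no match -> kept with NULL
  - order 7 (Headphones): customer_id=2 -> matches Wendy
  - order 8 (Phone): customer_id=1 -> matches Eli
All 8 rows appear; 1 has NULL customer.

SQL:
SELECT a.product, b.name AS customer
FROM orders a
LEFT JOIN customers b ON a.customer_id = b.id

Result:
product    | customer
-----------+---------
Tablet     | Hank    
Mouse      | Hank    
Printer    | Iris    
Keyboard   | Iris    
Cable      | Chris   
Desk       | NULL    
Headphones | Wendy   
Phone      | Eli     


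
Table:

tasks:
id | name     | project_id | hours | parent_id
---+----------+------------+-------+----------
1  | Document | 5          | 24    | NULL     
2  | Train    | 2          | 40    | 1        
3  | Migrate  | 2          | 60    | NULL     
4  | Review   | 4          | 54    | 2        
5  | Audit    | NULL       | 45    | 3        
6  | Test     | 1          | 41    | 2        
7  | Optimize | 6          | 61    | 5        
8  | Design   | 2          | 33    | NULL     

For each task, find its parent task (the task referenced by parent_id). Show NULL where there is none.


This is a self-join: tasks is joined to a second copy of itself, matching each row's parent_id to another row's id. Use LEFT JOIN so rows with parent_id=NULL are kept.
  - task 1 (Document): parent_id=NULL -> NULL
  - task 2 (Train): parent_id=1 -> Document
  - task 3 (Migrate): parent_id=NULL -> NULL
  - task 4 (Review): parent_id=2 -> Train
  - task 5 (Audit): parent_id=3 -> Migrate
  - task 6 (Test): parent_id=2 -> Train
  - task 7 (Optimize): parent_id=5 -> Audit
  - task 8 (Design): parent_id=NULL -> NULL

SQL:
SELECT a.name AS item, b.name AS parent
FROM tasks a
LEFT JOIN tasks b ON a.parent_id = b.id

Result:
item     | parent  
---------+---------
Document | NULL    
Train    | Document
Migrate  | NULL    
Review   | Train   
Audit    | Migrate 
Test     | Train   
Optimize | Audit   
Design   | NULL    


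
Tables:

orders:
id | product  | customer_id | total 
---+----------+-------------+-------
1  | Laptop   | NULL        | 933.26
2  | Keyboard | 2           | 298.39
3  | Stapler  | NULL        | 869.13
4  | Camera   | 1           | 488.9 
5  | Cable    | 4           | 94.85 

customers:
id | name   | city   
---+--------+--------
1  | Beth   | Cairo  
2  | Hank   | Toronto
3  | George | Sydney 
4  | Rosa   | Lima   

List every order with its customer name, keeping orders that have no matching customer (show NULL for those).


LEFT JOIN keeps every row from orders (the left table); where customer_id has no match in customers, the customer columns become NULL. Walk through each order:
  - order 1 (Laptop): customer_id=NULL, no match -> kept with NULL
  - order 2 (Keyboard): customer_id=2 -> matches Hank
  - order 3 (Stapler): customer_id=NULL, no match -> kept with NULL
  - order 4 (Camera): customer_id=1 -> matches Beth
  - order 5 (Cable): customer_id=4 -> matches Rosa
All 5 rows appear; 2 have NULL customer.

SQL:
SELECT a.product, b.name AS customer
FROM orders a
LEFT JOIN customers b ON a.customer_id = b.id

Result:
product  | customer
---------+---------
Laptop   | NULL    
Keyboard | Hank    
Stapler  | NULL    
Camera   | Beth    
Cable    | Rosa    


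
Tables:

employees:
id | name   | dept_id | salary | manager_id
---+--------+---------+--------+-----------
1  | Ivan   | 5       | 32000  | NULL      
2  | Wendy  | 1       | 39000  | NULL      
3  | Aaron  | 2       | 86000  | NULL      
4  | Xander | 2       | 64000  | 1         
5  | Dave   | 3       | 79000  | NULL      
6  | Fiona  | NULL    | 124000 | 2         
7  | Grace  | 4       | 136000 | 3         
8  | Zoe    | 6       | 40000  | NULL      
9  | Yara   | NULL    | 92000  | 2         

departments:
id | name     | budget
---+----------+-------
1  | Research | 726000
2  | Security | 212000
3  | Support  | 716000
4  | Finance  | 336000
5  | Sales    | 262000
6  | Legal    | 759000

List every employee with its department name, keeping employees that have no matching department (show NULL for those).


LEFT JOIN keeps every row from employees (the left table); where dept_id has no match in departments, the department columns become NULL. Walk through each employee:
  - employee 1 (Ivan): dept_id=5 -> matches Sales
  - employee 2 (Wendy): dept_id=1 -> matches Research
  - employee 3 (Aaron): dept_id=2 -> matches Security
  - employee 4 (Xander): dept_id=2 -> matches Security
  - employee 5 (Dave): dept_id=3 -> matches Support
  - employee 6 (Fiona): dept_id=NULL, no match -> kept with NULL
  - employee 7 (Grace): dept_id=4 -> matches Finance
  - employee 8 (Zoe): dept_id=6 -> matches Legal
  - employee 9 (Yara): dept_id=NULL, no match -> kept with NULL
All 9 rows appear; 2 have NULL department.

SQL:
SELECT a.name, b.name AS department
FROM employees a
LEFT JOIN departments b ON a.dept_id = b.id

Result:
name   | department
-------+-----------
Ivan   | Sales     
Wendy  | Research  
Aaron  | Security  
Xander | Security  
Dave   | Support   
Fiona  | NULL      
Grace  | Finance   
Zoe    | Legal     
Yara   | NULL      


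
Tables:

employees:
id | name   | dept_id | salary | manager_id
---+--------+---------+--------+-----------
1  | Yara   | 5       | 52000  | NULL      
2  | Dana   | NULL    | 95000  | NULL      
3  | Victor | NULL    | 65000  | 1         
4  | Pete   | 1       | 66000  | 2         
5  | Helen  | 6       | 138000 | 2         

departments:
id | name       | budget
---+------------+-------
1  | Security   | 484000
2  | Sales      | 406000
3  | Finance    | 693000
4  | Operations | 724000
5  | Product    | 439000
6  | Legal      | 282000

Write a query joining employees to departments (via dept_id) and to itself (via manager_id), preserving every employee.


Two LEFT JOINs from the same base table employees: one to departments via dept_id, one to employees itself via manager_id. Both are LEFT so every employee is preserved.
Match against departments:
  - employee 1 (Yara): dept_id=5 -> matches Product
  - employee 2 (Dana): dept_id=NULL, no match -> kept with NULL
  - employee 3 (Victor): dept_id=NULL, no match -> kept with NULL
  - employee 4 (Pete): dept_id=1 -> matches Security
  - employee 5 (Helen): dept_id=6 -> matches Legal
Match against employees (self):
  - employee 1 (Yara): manager_id=NULL -> NULL
  - employee 2 (Dana): manager_id=NULL -> NULL
  - employee 3 (Victor): manager_id=1 -> Yara
  - employee 4 (Pete): manager_id=2 -> Dana
  - employee 5 (Helen): manager_id=2 -> Dana

SQL:
SELECT a.name, b.name AS department, c.name AS manager
FROM employees a
LEFT JOIN departments b ON a.dept_id = b.id
LEFT JOIN employees c ON a.manager_id = c.id

Result:
name   | department | manager
-------+------------+--------
Yara   | Product    | NULL   
Dana   | NULL       | NULL   
Victor | NULL       | Yara   
Pete   | Security   | Dana   
Helen  | Legal      | Dana   


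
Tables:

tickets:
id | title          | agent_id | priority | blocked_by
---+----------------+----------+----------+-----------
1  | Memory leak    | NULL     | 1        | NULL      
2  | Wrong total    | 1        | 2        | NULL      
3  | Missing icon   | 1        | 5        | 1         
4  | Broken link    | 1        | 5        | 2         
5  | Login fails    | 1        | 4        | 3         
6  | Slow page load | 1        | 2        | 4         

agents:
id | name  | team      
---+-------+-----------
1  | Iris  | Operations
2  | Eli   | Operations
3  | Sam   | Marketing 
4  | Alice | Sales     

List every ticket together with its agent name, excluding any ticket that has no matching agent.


INNER JOIN keeps only tickets rows whose agent_id matches an id in agents. Walk through each ticket:
  - ticket 1 (Memory leak): agent_id=NULL, no match -> dropped
  - ticket 2 (Wrong total): agent_id=1 -> matches Iris
  - ticket 3 (Missing icon): agent_id=1 -> matches Iris
  - ticket 4 (Broken link): agent_id=1 -> matches Iris
  - ticket 5 (Login fails): agent_id=1 -> matches Iris
  - ticket 6 (Slow page load): agent_id=1 -> matches Iris
So 1 of 6 rows is dropped.

SQL:
SELECT a.title, b.name AS agent
FROM tickets a
INNER JOIN agents b ON a.agent_id = b.id

Result:
title          | agent
---------------+------
Wrong total    | Iris 
Missing icon   | Iris 
Broken link    | Iris 
Login fails    | Iris 
Slow page load | Iris 


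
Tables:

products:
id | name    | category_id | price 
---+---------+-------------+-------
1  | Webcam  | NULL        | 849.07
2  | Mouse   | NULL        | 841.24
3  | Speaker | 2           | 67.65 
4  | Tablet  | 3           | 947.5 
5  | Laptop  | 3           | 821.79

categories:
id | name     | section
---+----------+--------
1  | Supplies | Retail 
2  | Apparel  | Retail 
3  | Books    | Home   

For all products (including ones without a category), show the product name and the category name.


LEFT JOIN keeps every row from products (the left table); where category_id has no match in categories, the category columns become NULL. Walk through each product:
  - product 1 (Webcam): category_id=NULL, no match -> kept with NULL
  - product 2 (Mouse): category_id=NULL, no match -> kept with NULL
  - product 3 (Speaker): category_id=2 -> matches Apparel
  - product 4 (Tablet): category_id=3 -> matches Books
  - product 5 (Laptop): category_id=3 -> matches Books
All 5 rows appear; 2 have NULL category.

SQL:
SELECT a.name, b.name AS category
FROM products a
LEFT JOIN categories b ON a.category_id = b.id

Result:
name    | category
--------+---------
Webcam  | NULL    
Mouse   | NULL    
Speaker | Apparel 
Tablet  | Books   
Laptop  | Books   


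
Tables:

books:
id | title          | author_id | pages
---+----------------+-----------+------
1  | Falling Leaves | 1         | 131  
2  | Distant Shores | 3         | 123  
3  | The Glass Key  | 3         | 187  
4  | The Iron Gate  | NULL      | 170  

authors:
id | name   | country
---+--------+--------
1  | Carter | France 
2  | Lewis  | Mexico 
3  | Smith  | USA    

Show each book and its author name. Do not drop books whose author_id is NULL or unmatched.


LEFT JOIN keeps every row from books (the left table); where author_id has no match in authors, the author columns become NULL. Walk through each book:
  - book 1 (Falling Leaves): author_id=1 -> matches Carter
  - book 2 (Distant Shores): author_id=3 -> matches Smith
  - book 3 (The Glass Key): author_id=3 -> matches Smith
  - book 4 (The Iron Gate): author_id=NULL, no match -> kept with NULL
All 4 rows appear; 1 has NULL author.

SQL:
SELECT a.title, b.name AS author
FROM books a
LEFT JOIN authors b ON a.author_id = b.id

Result:
title          | author
---------------+-------
Falling Leaves | Carter
Distant Shores | Smith 
The Glass Key  | Smith 
The Iron Gate  | NULL  


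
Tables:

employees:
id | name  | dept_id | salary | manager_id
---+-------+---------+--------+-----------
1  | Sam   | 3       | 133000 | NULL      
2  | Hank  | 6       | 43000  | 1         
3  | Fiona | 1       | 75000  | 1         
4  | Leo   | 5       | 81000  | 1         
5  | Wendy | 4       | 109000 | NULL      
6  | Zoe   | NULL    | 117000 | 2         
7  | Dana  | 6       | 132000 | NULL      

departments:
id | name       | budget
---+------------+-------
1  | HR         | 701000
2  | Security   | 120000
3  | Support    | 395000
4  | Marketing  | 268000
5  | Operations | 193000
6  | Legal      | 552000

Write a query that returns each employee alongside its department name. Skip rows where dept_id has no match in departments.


INNER JOIN keeps only employees rows whose dept_id matches an id in departments. Walk through each employee:
  - employee 1 (Sam): dept_id=3 -> matches Support
  - employee 2 (Hank): dept_id=6 -> matches Legal
  - employee 3 (Fiona): dept_id=1 -> matches HR
  - employee 4 (Leo): dept_id=5 -> matches Operations
  - employee 5 (Wendy): dept_id=4 -> matches Marketing
  - employee 6 (Zoe): dept_id=NULL, no match -> dropped
  - employee 7 (Dana): dept_id=6 -> matches Legal
So 1 of 7 rows is dropped.

SQL:
SELECT a.name, b.name AS department
FROM employees a
INNER JOIN departments b ON a.dept_id = b.id

Result:
name  | department
------+-----------
Sam   | Support   
Hank  | Legal     
Fiona | HR        
Leo   | Operations
Wendy | Marketing 
Dana  | Legal     


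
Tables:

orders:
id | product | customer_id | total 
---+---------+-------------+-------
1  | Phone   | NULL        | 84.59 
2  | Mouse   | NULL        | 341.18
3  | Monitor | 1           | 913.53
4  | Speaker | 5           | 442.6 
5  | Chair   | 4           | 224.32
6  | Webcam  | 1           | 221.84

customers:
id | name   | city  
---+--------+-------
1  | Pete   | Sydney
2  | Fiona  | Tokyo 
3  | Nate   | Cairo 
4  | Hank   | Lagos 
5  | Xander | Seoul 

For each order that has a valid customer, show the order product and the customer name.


INNER JOIN keeps only orders rows whose customer_id matches an id in customers. Walk through each order:
  - order 1 (Phone): customer_id=NULL, no match -> dropped
  - order 2 (Mouse): customer_id=NULL, no match -> dropped
  - order 3 (Monitor): customer_id=1 -> matches Pete
  - order 4 (Speaker): customer_id=5 -> matches Xander
  - order 5 (Chair): customer_id=4 -> matches Hank
  - order 6 (Webcam): customer_id=1 -> matches Pete
So 2 of 6 rows are dropped.

SQL:
SELECT a.product, b.name AS customer
FROM orders a
INNER JOIN customers b ON a.customer_id = b.id

Result:
product | customer
--------+---------
Monitor | Pete    
Speaker | Xander  
Chair   | Hank    
Webcam  | Pete    


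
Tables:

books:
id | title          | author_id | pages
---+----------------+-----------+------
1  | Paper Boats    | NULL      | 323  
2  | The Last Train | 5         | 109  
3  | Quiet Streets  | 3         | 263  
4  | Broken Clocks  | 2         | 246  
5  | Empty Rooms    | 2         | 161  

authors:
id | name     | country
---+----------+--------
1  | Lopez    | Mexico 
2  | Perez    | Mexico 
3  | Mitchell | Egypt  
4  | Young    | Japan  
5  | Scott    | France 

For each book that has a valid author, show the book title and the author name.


INNER JOIN keeps only books rows whose author_id matches an id in authors. Walk through each book:
  - book 1 (Paper Boats): author_id=NULL, no match -> dropped
  - book 2 (The Last Train): author_id=5 -> matches Scott
  - book 3 (Quiet Streets): author_id=3 -> matches Mitchell
  - book 4 (Broken Clocks): author_id=2 -> matches Perez
  - book 5 (Empty Rooms): author_id=2 -> matches Perez
So 1 of 5 rows is dropped.

SQL:
SELECT a.title, b.name AS author
FROM books a
INNER JOIN authors b ON a.author_id = b.id

Result:
title          | author  
---------------+---------
The Last Train | Scott   
Quiet Streets  | Mitchell
Broken Clocks  | Perez   
Empty Rooms    | Perez   
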